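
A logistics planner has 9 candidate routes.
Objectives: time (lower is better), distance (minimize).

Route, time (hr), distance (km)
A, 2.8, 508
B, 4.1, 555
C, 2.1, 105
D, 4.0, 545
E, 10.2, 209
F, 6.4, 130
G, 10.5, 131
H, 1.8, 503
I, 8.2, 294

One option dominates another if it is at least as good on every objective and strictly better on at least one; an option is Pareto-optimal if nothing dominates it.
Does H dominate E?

No

H vs E: H is worse on distance (503 vs 209), so it does not dominate E.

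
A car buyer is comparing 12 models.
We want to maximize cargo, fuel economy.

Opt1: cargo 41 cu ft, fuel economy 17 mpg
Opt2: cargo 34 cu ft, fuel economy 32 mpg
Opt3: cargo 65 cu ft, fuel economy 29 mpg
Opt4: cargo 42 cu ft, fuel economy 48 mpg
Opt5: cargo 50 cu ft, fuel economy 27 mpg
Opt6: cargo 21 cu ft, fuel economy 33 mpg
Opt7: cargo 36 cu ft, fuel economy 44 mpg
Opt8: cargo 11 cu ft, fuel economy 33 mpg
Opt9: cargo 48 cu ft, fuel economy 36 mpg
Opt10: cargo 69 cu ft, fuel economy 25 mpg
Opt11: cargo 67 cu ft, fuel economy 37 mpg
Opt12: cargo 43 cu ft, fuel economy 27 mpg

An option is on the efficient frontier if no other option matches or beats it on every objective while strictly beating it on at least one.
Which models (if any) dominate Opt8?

Opt4, Opt6, Opt7, Opt9, Opt11

Opt4: cargo 42≥11, fuel economy 48≥33 — dominates Opt8.
Opt6: cargo 21≥11, fuel economy 33≥33 — dominates Opt8.
Opt7: cargo 36≥11, fuel economy 44≥33 — dominates Opt8.
Opt9: cargo 48≥11, fuel economy 36≥33 — dominates Opt8.
Opt11: cargo 67≥11, fuel economy 37≥33 — dominates Opt8.
Others (Opt1, Opt2, Opt3, Opt5, Opt10, Opt12) are each worse than Opt8 on at least one objective.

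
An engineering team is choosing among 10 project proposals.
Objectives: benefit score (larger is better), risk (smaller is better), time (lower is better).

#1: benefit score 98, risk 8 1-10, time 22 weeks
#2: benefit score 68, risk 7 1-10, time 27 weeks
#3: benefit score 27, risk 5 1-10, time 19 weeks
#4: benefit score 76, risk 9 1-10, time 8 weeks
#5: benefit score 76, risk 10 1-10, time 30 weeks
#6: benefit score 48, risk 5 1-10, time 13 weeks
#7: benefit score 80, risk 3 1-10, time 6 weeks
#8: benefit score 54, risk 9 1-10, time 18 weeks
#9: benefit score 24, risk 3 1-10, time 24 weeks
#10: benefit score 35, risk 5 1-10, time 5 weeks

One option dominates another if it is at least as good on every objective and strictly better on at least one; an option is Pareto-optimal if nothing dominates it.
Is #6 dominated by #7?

Yes

#7 vs #6: benefit score 80≥48, risk 3≤5, time 6≤13 — #7 is at least as good on every objective with at least one strict improvement.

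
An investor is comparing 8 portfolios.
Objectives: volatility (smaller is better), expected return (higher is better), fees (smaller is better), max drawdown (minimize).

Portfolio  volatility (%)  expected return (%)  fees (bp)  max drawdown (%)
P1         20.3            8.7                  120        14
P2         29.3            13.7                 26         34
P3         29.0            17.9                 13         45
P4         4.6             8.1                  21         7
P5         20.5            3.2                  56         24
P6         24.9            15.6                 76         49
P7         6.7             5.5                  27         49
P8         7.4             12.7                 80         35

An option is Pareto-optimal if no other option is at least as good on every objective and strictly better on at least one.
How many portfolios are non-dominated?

6

P1: not dominated.
P2: not dominated.
P3: not dominated (best expected return).
P4: not dominated (best volatility).
P5: dominated by P4 (volatility 4.6≤20.5, expected return 8.1≥3.2, fees 21≤56, max drawdown 7≤24).
P6: not dominated.
P7: dominated by P4 (volatility 4.6≤6.7, expected return 8.1≥5.5, fees 21≤27, max drawdown 7≤49).
P8: not dominated.
Pareto-optimal: P1, P2, P3, P4, P6, P8 → 6.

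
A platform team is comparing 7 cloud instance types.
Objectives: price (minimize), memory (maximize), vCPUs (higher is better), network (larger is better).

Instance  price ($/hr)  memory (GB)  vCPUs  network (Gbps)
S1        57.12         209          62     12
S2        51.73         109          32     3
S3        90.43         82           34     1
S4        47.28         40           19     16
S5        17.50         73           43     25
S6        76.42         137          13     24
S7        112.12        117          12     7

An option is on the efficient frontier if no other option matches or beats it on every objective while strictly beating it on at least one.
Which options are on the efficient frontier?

S1: not dominated (best memory).
S2: not dominated.
S3: dominated by S1 (price 57.12≤90.43, memory 209≥82, vCPUs 62≥34, network 12≥1).
S4: dominated by S5 (price 17.50≤47.28, memory 73≥40, vCPUs 43≥19, network 25≥16).
S5: not dominated (best price).
S6: not dominated.
S7: dominated by S1 (price 57.12≤112.12, memory 209≥117, vCPUs 62≥12, network 12≥7).

S1, S2, S5, S6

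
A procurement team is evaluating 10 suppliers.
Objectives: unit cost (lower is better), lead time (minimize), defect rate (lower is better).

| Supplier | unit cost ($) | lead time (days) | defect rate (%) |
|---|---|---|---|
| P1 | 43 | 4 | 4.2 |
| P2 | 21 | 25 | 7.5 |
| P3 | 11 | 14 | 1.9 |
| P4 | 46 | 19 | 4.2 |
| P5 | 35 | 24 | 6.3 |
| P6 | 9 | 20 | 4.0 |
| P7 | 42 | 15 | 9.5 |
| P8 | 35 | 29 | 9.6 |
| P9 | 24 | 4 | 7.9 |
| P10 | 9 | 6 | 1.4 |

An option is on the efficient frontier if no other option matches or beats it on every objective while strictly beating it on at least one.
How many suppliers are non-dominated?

P1: not dominated.
P2: dominated by P3 (unit cost 11≤21, lead time 14≤25, defect rate 1.9≤7.5).
P3: dominated by P10 (unit cost 9≤11, lead time 6≤14, defect rate 1.4≤1.9).
P4: dominated by P1 (unit cost 43≤46, lead time 4≤19, defect rate 4.2≤4.2).
P5: dominated by P3 (unit cost 11≤35, lead time 14≤24, defect rate 1.9≤6.3).
P6: dominated by P10 (unit cost 9≤9, lead time 6≤20, defect rate 1.4≤4.0).
P7: dominated by P3 (unit cost 11≤42, lead time 14≤15, defect rate 1.9≤9.5).
P8: dominated by P2 (unit cost 21≤35, lead time 25≤29, defect rate 7.5≤9.6).
P9: not dominated.
P10: not dominated (best defect rate).
Pareto-optimal: P1, P9, P10 → 3.

3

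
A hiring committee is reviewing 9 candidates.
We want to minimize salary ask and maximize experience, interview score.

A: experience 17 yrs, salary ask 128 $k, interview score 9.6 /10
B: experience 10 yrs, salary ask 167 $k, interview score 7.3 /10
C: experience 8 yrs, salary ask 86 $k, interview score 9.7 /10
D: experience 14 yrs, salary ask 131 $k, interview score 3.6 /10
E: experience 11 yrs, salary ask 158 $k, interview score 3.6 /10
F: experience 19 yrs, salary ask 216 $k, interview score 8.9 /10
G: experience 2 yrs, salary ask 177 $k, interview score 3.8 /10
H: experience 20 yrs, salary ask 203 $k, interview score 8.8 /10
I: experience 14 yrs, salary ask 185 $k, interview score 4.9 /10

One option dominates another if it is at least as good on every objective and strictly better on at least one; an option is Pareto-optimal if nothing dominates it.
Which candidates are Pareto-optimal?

A, C, F, H

A: not dominated.
B: dominated by A (experience 17≥10, salary ask 128≤167, interview score 9.6≥7.3).
C: not dominated (best salary ask).
D: dominated by A (experience 17≥14, salary ask 128≤131, interview score 9.6≥3.6).
E: dominated by A (experience 17≥11, salary ask 128≤158, interview score 9.6≥3.6).
F: not dominated.
G: dominated by A (experience 17≥2, salary ask 128≤177, interview score 9.6≥3.8).
H: not dominated (best experience).
I: dominated by A (experience 17≥14, salary ask 128≤185, interview score 9.6≥4.9).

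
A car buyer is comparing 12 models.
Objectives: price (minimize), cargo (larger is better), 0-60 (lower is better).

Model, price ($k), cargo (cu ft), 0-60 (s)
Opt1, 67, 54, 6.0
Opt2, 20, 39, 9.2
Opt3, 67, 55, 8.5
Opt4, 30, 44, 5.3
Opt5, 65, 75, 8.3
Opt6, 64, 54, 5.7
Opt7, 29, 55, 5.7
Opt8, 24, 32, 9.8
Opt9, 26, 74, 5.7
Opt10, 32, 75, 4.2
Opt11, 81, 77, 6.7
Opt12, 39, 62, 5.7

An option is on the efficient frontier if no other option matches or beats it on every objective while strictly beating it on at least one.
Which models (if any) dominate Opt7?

Opt9

Opt9: price 26≤29, cargo 74≥55, 0-60 5.7≤5.7 — dominates Opt7.
Others (Opt1, Opt2, Opt3, Opt4, Opt5, Opt6, Opt8, Opt10, Opt11, Opt12) are each worse than Opt7 on at least one objective.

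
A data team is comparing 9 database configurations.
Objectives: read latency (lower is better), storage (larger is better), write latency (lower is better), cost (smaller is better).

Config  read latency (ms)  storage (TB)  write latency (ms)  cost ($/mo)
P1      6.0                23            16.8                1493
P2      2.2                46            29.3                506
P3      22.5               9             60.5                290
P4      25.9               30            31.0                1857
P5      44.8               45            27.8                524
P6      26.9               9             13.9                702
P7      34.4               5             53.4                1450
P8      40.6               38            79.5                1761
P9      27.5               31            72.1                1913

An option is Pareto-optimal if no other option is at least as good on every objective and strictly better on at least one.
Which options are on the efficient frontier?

P1, P2, P3, P5, P6

P1: not dominated.
P2: not dominated (best read latency).
P3: not dominated (best cost).
P4: dominated by P2 (read latency 2.2≤25.9, storage 46≥30, write latency 29.3≤31.0, cost 506≤1857).
P5: not dominated.
P6: not dominated (best write latency).
P7: dominated by P2 (read latency 2.2≤34.4, storage 46≥5, write latency 29.3≤53.4, cost 506≤1450).
P8: dominated by P2 (read latency 2.2≤40.6, storage 46≥38, write latency 29.3≤79.5, cost 506≤1761).
P9: dominated by P2 (read latency 2.2≤27.5, storage 46≥31, write latency 29.3≤72.1, cost 506≤1913).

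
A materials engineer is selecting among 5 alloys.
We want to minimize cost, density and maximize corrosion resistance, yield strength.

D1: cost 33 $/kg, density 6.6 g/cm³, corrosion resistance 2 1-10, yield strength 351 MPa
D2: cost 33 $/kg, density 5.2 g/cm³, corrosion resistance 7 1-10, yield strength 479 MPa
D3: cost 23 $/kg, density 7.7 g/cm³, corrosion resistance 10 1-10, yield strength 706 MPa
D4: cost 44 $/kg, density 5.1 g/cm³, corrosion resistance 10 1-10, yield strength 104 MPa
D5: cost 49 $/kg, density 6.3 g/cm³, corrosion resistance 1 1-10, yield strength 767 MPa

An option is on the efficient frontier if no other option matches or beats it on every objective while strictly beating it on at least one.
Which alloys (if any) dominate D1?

D2: cost 33≤33, density 5.2≤6.6, corrosion resistance 7≥2, yield strength 479≥351 — dominates D1.
Others (D3, D4, D5) are each worse than D1 on at least one objective.

D2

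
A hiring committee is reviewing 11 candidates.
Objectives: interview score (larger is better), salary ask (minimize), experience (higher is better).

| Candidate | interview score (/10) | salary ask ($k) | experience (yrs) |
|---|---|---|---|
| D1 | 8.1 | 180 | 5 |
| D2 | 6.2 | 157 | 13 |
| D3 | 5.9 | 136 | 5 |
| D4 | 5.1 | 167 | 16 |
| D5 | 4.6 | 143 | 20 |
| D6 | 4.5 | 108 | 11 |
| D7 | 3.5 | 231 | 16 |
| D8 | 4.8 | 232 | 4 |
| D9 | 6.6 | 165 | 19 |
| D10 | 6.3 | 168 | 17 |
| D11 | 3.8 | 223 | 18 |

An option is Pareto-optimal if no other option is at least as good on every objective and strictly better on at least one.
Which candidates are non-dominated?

D1: not dominated (best interview score).
D2: not dominated.
D3: not dominated.
D4: dominated by D9 (interview score 6.6≥5.1, salary ask 165≤167, experience 19≥16).
D5: not dominated (best experience).
D6: not dominated (best salary ask).
D7: dominated by D4 (interview score 5.1≥3.5, salary ask 167≤231, experience 16≥16).
D8: dominated by D1 (interview score 8.1≥4.8, salary ask 180≤232, experience 5≥4).
D9: not dominated.
D10: dominated by D9 (interview score 6.6≥6.3, salary ask 165≤168, experience 19≥17).
D11: dominated by D5 (interview score 4.6≥3.8, salary ask 143≤223, experience 20≥18).

D1, D2, D3, D5, D6, D9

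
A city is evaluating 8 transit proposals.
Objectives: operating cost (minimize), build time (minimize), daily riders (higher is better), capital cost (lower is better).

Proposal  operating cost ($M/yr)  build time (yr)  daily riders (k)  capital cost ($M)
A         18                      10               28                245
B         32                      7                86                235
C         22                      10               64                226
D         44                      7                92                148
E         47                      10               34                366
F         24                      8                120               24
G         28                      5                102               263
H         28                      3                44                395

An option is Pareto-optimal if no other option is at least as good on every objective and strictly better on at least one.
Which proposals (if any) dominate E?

B, C, D, F, G

B: operating cost 32≤47, build time 7≤10, daily riders 86≥34, capital cost 235≤366 — dominates E.
C: operating cost 22≤47, build time 10≤10, daily riders 64≥34, capital cost 226≤366 — dominates E.
D: operating cost 44≤47, build time 7≤10, daily riders 92≥34, capital cost 148≤366 — dominates E.
F: operating cost 24≤47, build time 8≤10, daily riders 120≥34, capital cost 24≤366 — dominates E.
G: operating cost 28≤47, build time 5≤10, daily riders 102≥34, capital cost 263≤366 — dominates E.
Others (A, H) are each worse than E on at least one objective.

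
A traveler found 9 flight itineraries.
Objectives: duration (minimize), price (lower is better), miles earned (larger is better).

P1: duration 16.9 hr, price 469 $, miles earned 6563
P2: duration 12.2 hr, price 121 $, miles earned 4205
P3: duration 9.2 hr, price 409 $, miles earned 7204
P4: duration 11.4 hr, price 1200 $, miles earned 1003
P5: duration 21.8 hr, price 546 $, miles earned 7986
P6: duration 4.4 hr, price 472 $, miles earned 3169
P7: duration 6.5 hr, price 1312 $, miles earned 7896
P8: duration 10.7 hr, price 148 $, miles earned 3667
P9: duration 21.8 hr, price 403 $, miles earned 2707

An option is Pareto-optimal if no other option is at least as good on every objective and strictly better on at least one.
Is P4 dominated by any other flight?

P3 vs P4: duration 9.2≤11.4, price 409≤1200, miles earned 7204≥1003 — P3 is at least as good on every objective and strictly better on at least one, so P3 dominates P4.

Yes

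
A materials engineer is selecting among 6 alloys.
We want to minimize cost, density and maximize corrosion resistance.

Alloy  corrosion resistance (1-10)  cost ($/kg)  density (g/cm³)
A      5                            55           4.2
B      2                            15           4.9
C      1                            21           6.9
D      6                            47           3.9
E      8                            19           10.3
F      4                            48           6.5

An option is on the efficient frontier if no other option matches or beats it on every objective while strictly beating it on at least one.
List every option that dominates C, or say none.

B

B: corrosion resistance 2≥1, cost 15≤21, density 4.9≤6.9 — dominates C.
Others (A, D, E, F) are each worse than C on at least one objective.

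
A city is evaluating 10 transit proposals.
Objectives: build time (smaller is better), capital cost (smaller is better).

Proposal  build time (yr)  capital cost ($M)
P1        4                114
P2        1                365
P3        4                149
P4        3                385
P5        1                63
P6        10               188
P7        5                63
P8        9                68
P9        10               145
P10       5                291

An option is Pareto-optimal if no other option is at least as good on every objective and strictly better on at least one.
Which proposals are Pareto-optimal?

P5

P1: dominated by P5 (build time 1≤4, capital cost 63≤114).
P2: dominated by P5 (build time 1≤1, capital cost 63≤365).
P3: dominated by P1 (build time 4≤4, capital cost 114≤149).
P4: dominated by P2 (build time 1≤3, capital cost 365≤385).
P5: not dominated.
P6: dominated by P1 (build time 4≤10, capital cost 114≤188).
P7: dominated by P5 (build time 1≤5, capital cost 63≤63).
P8: dominated by P5 (build time 1≤9, capital cost 63≤68).
P9: dominated by P1 (build time 4≤10, capital cost 114≤145).
P10: dominated by P1 (build time 4≤5, capital cost 114≤291).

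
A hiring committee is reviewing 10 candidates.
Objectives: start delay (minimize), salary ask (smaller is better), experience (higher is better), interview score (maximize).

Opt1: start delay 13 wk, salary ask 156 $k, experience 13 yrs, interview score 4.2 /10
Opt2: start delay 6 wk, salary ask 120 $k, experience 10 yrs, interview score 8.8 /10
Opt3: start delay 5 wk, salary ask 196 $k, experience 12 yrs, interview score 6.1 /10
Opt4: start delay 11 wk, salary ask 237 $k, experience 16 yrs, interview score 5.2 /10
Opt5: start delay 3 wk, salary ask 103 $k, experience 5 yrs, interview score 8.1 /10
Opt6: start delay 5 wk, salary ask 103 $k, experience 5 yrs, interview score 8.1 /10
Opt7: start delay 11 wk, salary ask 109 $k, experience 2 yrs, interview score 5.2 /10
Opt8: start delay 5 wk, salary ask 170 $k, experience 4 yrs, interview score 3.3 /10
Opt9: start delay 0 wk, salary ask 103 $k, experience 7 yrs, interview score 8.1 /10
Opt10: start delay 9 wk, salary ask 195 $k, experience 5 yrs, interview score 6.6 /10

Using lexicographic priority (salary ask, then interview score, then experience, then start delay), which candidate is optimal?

First minimize salary ask: best is 103, kept {Opt5, Opt6, Opt9}.
Then maximize interview score: best is 8.1, kept {Opt5, Opt6, Opt9}.
Then maximize experience: best is 7, kept {Opt9}.

Opt9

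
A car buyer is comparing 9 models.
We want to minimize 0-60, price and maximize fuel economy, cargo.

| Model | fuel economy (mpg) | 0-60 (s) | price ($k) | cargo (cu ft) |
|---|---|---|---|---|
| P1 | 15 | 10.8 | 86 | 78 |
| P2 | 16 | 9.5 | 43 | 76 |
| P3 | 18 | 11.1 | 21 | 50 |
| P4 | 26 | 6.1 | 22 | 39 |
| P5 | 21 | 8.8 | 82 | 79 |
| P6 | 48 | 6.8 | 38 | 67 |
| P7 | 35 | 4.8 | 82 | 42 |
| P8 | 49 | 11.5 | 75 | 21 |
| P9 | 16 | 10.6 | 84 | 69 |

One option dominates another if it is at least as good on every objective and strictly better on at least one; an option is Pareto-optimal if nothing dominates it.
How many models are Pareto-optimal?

7

P1: dominated by P5 (fuel economy 21≥15, 0-60 8.8≤10.8, price 82≤86, cargo 79≥78).
P2: not dominated.
P3: not dominated (best price).
P4: not dominated.
P5: not dominated (best cargo).
P6: not dominated.
P7: not dominated (best 0-60).
P8: not dominated (best fuel economy).
P9: dominated by P2 (fuel economy 16≥16, 0-60 9.5≤10.6, price 43≤84, cargo 76≥69).
Pareto-optimal: P2, P3, P4, P5, P6, P7, P8 → 7.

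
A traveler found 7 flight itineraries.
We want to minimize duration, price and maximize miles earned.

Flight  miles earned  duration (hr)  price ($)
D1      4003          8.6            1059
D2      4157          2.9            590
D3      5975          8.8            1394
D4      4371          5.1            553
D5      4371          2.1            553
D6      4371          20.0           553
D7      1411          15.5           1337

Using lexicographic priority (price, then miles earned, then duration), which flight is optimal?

First minimize price: best is 553, kept {D4, D5, D6}.
Then maximize miles earned: best is 4371, kept {D4, D5, D6}.
Then minimize duration: best is 2.1, kept {D5}.

D5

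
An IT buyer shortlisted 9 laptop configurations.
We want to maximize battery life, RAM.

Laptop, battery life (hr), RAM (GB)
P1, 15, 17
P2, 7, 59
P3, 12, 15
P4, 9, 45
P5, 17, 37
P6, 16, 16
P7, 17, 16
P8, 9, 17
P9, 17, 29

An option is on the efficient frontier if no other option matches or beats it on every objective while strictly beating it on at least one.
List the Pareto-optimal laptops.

P2, P4, P5

P1: dominated by P5 (battery life 17≥15, RAM 37≥17).
P2: not dominated (best RAM).
P3: dominated by P1 (battery life 15≥12, RAM 17≥15).
P4: not dominated.
P5: not dominated.
P6: dominated by P5 (battery life 17≥16, RAM 37≥16).
P7: dominated by P5 (battery life 17≥17, RAM 37≥16).
P8: dominated by P1 (battery life 15≥9, RAM 17≥17).
P9: dominated by P5 (battery life 17≥17, RAM 37≥29).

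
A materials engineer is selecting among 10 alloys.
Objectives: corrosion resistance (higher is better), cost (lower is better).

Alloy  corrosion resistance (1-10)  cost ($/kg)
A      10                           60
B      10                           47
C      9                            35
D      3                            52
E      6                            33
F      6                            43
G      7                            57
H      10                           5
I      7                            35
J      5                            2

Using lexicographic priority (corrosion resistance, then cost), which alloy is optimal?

First maximize corrosion resistance: best is 10, kept {A, B, H}.
Then minimize cost: best is 5, kept {H}.

H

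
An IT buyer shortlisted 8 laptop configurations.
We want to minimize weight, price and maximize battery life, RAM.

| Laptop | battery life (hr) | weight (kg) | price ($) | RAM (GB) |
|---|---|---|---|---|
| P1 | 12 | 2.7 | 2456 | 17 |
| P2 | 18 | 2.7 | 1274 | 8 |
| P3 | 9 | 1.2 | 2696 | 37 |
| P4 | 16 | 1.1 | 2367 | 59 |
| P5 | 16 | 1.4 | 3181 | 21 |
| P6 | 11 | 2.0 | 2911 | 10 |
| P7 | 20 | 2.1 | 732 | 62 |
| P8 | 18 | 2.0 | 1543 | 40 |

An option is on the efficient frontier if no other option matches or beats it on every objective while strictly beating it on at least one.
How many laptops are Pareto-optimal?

P1: dominated by P4 (battery life 16≥12, weight 1.1≤2.7, price 2367≤2456, RAM 59≥17).
P2: dominated by P7 (battery life 20≥18, weight 2.1≤2.7, price 732≤1274, RAM 62≥8).
P3: dominated by P4 (battery life 16≥9, weight 1.1≤1.2, price 2367≤2696, RAM 59≥37).
P4: not dominated (best weight).
P5: dominated by P4 (battery life 16≥16, weight 1.1≤1.4, price 2367≤3181, RAM 59≥21).
P6: dominated by P4 (battery life 16≥11, weight 1.1≤2.0, price 2367≤2911, RAM 59≥10).
P7: not dominated (best battery life).
P8: not dominated.
Pareto-optimal: P4, P7, P8 → 3.

3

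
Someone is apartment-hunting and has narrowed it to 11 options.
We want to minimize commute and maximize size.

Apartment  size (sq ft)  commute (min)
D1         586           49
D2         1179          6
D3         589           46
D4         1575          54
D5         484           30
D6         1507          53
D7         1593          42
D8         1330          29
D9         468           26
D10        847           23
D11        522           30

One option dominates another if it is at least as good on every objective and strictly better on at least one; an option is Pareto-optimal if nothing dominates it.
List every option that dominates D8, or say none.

D1: worse on size (586 vs 1330).
D2: worse on size (1179 vs 1330).
D3: worse on size (589 vs 1330).
D4: worse on commute (54 vs 29).
D5: worse on size (484 vs 1330).
D6: worse on commute (53 vs 29).
D7: worse on commute (42 vs 29).
D9: worse on size (468 vs 1330).
D10: worse on size (847 vs 1330).
D11: worse on size (522 vs 1330).
No option dominates D8.

none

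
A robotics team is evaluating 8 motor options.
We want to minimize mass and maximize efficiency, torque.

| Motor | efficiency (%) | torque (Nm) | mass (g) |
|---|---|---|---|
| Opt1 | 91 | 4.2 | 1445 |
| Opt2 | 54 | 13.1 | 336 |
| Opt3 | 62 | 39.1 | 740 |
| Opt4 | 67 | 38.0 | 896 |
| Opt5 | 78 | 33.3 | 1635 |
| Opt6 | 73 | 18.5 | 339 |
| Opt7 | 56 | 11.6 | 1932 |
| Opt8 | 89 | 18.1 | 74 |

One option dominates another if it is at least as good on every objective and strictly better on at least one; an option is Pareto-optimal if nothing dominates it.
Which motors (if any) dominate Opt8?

Opt1: worse on torque (4.2 vs 18.1).
Opt2: worse on efficiency (54 vs 89).
Opt3: worse on efficiency (62 vs 89).
Opt4: worse on efficiency (67 vs 89).
Opt5: worse on efficiency (78 vs 89).
Opt6: worse on efficiency (73 vs 89).
Opt7: worse on efficiency (56 vs 89).
No option dominates Opt8.

none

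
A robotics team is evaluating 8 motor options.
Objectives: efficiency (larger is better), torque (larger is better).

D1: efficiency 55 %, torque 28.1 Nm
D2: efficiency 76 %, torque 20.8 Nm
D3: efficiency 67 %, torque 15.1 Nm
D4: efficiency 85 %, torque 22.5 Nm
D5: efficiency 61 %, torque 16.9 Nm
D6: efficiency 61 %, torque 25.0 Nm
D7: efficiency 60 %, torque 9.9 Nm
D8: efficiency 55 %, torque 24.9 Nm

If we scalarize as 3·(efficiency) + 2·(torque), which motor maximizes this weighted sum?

D4

D1: 3·55 + 2·28.1 = 221.2
D2: 3·76 + 2·20.8 = 269.6
D3: 3·67 + 2·15.1 = 231.2
D4: 3·85 + 2·22.5 = 300.0
D5: 3·61 + 2·16.9 = 216.8
D6: 3·61 + 2·25.0 = 233.0
D7: 3·60 + 2·9.9 = 199.8
D8: 3·55 + 2·24.9 = 214.8
Highest: D4 at 300.0.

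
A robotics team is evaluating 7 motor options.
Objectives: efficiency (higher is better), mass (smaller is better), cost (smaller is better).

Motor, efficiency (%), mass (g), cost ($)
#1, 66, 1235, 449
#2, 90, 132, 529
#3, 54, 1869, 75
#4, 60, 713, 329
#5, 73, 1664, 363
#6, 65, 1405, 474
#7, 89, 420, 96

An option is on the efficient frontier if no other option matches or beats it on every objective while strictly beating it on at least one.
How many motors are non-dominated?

3

#1: dominated by #7 (efficiency 89≥66, mass 420≤1235, cost 96≤449).
#2: not dominated (best efficiency).
#3: not dominated (best cost).
#4: dominated by #7 (efficiency 89≥60, mass 420≤713, cost 96≤329).
#5: dominated by #7 (efficiency 89≥73, mass 420≤1664, cost 96≤363).
#6: dominated by #1 (efficiency 66≥65, mass 1235≤1405, cost 449≤474).
#7: not dominated.
Pareto-optimal: #2, #3, #7 → 3.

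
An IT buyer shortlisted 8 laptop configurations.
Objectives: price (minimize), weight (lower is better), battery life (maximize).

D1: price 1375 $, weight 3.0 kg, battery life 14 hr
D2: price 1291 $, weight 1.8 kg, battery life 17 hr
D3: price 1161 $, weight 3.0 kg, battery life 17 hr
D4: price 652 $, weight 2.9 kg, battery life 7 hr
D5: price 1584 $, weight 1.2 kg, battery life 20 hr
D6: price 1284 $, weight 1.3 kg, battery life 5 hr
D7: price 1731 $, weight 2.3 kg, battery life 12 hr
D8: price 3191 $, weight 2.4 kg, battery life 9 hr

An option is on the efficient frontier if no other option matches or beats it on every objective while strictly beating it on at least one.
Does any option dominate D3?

D1: worse on price (1375 vs 1161).
D2: worse on price (1291 vs 1161).
D4: worse on battery life (7 vs 17).
D5: worse on price (1584 vs 1161).
D6: worse on price (1284 vs 1161).
D7: worse on price (1731 vs 1161).
D8: worse on price (3191 vs 1161).
No option is at least as good as D3 on every objective and strictly better on one.

No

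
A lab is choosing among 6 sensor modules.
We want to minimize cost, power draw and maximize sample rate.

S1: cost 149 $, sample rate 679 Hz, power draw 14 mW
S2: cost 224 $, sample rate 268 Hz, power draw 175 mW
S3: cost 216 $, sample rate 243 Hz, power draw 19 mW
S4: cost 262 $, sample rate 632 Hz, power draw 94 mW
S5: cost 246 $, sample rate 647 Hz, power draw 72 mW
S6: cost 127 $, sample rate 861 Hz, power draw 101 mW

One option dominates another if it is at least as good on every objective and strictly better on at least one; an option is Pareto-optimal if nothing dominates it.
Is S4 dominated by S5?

Yes

S5 vs S4: cost 246≤262, sample rate 647≥632, power draw 72≤94 — S5 is at least as good on every objective with at least one strict improvement.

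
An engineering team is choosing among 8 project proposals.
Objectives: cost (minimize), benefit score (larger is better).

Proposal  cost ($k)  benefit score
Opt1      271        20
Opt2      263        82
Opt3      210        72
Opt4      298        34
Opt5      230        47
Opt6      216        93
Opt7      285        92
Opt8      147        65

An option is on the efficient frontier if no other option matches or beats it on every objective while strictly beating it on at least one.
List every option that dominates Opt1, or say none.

Opt2, Opt3, Opt5, Opt6, Opt8

Opt2: cost 263≤271, benefit score 82≥20 — dominates Opt1.
Opt3: cost 210≤271, benefit score 72≥20 — dominates Opt1.
Opt5: cost 230≤271, benefit score 47≥20 — dominates Opt1.
Opt6: cost 216≤271, benefit score 93≥20 — dominates Opt1.
Opt8: cost 147≤271, benefit score 65≥20 — dominates Opt1.
Others (Opt4, Opt7) are each worse than Opt1 on at least one objective.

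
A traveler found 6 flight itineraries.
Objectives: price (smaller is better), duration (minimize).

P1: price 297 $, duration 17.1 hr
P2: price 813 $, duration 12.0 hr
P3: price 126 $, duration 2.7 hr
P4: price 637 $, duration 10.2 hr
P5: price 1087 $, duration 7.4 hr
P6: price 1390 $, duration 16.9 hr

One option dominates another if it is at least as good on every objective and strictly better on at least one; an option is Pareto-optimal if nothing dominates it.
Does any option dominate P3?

No

P1: worse on price (297 vs 126).
P2: worse on price (813 vs 126).
P4: worse on price (637 vs 126).
P5: worse on price (1087 vs 126).
P6: worse on price (1390 vs 126).
No option is at least as good as P3 on every objective and strictly better on one.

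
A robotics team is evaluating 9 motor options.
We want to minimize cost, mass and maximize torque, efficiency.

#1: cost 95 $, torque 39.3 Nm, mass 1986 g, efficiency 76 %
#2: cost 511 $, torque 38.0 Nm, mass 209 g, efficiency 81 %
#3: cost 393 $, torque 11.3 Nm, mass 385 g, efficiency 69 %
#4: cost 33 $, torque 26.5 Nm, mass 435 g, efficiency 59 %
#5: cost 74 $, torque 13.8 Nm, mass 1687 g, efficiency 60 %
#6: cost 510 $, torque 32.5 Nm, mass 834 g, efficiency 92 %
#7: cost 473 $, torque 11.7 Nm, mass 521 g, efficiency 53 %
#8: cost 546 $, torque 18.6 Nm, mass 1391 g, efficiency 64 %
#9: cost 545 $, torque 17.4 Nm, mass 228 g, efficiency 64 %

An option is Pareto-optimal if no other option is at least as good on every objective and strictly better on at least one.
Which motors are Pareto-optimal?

#1, #2, #3, #4, #5, #6

#1: not dominated (best torque).
#2: not dominated (best mass).
#3: not dominated.
#4: not dominated (best cost).
#5: not dominated.
#6: not dominated (best efficiency).
#7: dominated by #4 (cost 33≤473, torque 26.5≥11.7, mass 435≤521, efficiency 59≥53).
#8: dominated by #2 (cost 511≤546, torque 38.0≥18.6, mass 209≤1391, efficiency 81≥64).
#9: dominated by #2 (cost 511≤545, torque 38.0≥17.4, mass 209≤228, efficiency 81≥64).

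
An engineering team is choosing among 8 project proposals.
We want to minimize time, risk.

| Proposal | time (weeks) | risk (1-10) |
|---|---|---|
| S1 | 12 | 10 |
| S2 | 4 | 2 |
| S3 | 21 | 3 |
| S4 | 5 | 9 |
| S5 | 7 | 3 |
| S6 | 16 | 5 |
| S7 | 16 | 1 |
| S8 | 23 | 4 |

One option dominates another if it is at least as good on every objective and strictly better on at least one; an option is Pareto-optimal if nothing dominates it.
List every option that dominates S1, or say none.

S2, S4, S5

S2: time 4≤12, risk 2≤10 — dominates S1.
S4: time 5≤12, risk 9≤10 — dominates S1.
S5: time 7≤12, risk 3≤10 — dominates S1.
Others (S3, S6, S7, S8) are each worse than S1 on at least one objective.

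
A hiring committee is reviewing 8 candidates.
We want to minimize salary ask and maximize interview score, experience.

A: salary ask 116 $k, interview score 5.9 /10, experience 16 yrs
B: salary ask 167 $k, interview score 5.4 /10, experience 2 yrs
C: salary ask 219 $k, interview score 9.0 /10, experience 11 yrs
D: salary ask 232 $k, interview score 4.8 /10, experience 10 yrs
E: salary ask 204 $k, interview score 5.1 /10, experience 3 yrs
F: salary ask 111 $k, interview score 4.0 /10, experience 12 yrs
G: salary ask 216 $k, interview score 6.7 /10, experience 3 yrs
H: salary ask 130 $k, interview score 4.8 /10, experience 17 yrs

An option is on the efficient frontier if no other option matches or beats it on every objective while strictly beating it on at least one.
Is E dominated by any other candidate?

A vs E: salary ask 116≤204, interview score 5.9≥5.1, experience 16≥3 — A is at least as good on every objective and strictly better on at least one, so A dominates E.

Yes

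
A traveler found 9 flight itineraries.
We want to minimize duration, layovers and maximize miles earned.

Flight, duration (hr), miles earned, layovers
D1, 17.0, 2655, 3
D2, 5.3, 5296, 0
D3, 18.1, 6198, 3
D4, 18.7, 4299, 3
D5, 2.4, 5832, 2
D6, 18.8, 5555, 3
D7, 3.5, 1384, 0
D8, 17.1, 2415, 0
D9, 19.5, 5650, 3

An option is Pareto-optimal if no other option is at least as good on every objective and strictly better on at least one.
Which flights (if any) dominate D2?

D1: worse on duration (17.0 vs 5.3).
D3: worse on duration (18.1 vs 5.3).
D4: worse on duration (18.7 vs 5.3).
D5: worse on layovers (2 vs 0).
D6: worse on duration (18.8 vs 5.3).
D7: worse on miles earned (1384 vs 5296).
D8: worse on duration (17.1 vs 5.3).
D9: worse on duration (19.5 vs 5.3).
No option dominates D2.

none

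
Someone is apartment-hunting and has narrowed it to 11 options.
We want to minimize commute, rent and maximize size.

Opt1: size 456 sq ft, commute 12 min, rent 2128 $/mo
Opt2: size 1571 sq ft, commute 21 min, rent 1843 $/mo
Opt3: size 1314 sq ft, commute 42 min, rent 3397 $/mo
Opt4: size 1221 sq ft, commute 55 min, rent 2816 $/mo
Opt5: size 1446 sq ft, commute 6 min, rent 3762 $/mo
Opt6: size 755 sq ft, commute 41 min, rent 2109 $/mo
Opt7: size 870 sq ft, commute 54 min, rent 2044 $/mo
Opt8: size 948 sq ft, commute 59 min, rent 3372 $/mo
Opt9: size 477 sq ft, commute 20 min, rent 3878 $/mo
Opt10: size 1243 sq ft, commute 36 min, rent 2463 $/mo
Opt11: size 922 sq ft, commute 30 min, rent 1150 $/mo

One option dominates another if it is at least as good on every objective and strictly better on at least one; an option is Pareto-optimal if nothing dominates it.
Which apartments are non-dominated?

Opt1, Opt2, Opt5, Opt11

Opt1: not dominated.
Opt2: not dominated (best size).
Opt3: dominated by Opt2 (size 1571≥1314, commute 21≤42, rent 1843≤3397).
Opt4: dominated by Opt2 (size 1571≥1221, commute 21≤55, rent 1843≤2816).
Opt5: not dominated (best commute).
Opt6: dominated by Opt2 (size 1571≥755, commute 21≤41, rent 1843≤2109).
Opt7: dominated by Opt2 (size 1571≥870, commute 21≤54, rent 1843≤2044).
Opt8: dominated by Opt2 (size 1571≥948, commute 21≤59, rent 1843≤3372).
Opt9: dominated by Opt5 (size 1446≥477, commute 6≤20, rent 3762≤3878).
Opt10: dominated by Opt2 (size 1571≥1243, commute 21≤36, rent 1843≤2463).
Opt11: not dominated (best rent).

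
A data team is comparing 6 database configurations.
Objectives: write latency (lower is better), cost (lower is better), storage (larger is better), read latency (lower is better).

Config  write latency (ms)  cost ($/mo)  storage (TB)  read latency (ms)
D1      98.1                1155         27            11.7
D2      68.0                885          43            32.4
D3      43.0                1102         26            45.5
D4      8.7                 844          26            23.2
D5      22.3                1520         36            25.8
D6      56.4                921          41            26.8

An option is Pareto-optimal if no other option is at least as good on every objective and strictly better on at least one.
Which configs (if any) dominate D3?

D4

D4: write latency 8.7≤43.0, cost 844≤1102, storage 26≥26, read latency 23.2≤45.5 — dominates D3.
Others (D1, D2, D5, D6) are each worse than D3 on at least one objective.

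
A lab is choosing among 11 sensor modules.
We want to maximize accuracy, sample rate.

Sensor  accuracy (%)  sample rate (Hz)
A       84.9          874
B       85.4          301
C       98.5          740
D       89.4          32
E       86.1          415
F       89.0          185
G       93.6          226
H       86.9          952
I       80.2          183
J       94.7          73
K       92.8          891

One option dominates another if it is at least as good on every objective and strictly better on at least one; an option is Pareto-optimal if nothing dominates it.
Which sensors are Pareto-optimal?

C, H, K

A: dominated by H (accuracy 86.9≥84.9, sample rate 952≥874).
B: dominated by C (accuracy 98.5≥85.4, sample rate 740≥301).
C: not dominated (best accuracy).
D: dominated by C (accuracy 98.5≥89.4, sample rate 740≥32).
E: dominated by C (accuracy 98.5≥86.1, sample rate 740≥415).
F: dominated by C (accuracy 98.5≥89.0, sample rate 740≥185).
G: dominated by C (accuracy 98.5≥93.6, sample rate 740≥226).
H: not dominated (best sample rate).
I: dominated by A (accuracy 84.9≥80.2, sample rate 874≥183).
J: dominated by C (accuracy 98.5≥94.7, sample rate 740≥73).
K: not dominated.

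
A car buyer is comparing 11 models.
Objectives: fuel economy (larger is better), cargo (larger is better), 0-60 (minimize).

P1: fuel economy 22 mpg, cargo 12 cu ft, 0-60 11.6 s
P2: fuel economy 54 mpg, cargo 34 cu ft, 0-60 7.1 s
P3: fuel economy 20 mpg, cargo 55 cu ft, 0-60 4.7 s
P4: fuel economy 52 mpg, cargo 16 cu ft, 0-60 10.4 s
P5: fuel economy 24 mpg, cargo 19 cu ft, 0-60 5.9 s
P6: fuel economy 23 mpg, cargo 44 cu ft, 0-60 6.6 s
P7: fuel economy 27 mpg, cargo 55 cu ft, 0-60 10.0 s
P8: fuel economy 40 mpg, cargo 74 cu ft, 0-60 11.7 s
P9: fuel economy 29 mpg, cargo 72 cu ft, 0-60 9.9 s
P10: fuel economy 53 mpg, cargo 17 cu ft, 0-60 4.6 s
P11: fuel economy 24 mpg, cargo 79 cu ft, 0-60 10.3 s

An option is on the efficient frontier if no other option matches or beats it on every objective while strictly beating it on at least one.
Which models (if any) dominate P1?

P2: fuel economy 54≥22, cargo 34≥12, 0-60 7.1≤11.6 — dominates P1.
P4: fuel economy 52≥22, cargo 16≥12, 0-60 10.4≤11.6 — dominates P1.
P5: fuel economy 24≥22, cargo 19≥12, 0-60 5.9≤11.6 — dominates P1.
P6: fuel economy 23≥22, cargo 44≥12, 0-60 6.6≤11.6 — dominates P1.
P7: fuel economy 27≥22, cargo 55≥12, 0-60 10.0≤11.6 — dominates P1.
P9: fuel economy 29≥22, cargo 72≥12, 0-60 9.9≤11.6 — dominates P1.
P10: fuel economy 53≥22, cargo 17≥12, 0-60 4.6≤11.6 — dominates P1.
P11: fuel economy 24≥22, cargo 79≥12, 0-60 10.3≤11.6 — dominates P1.
Others (P3, P8) are each worse than P1 on at least one objective.

P2, P4, P5, P6, P7, P9, P10, P11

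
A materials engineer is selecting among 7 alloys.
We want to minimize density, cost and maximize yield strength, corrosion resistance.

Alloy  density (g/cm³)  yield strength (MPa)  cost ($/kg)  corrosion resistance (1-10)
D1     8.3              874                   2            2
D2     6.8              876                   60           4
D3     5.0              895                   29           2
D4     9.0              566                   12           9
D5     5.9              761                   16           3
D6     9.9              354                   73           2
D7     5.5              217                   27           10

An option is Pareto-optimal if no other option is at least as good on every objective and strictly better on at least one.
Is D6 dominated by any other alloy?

D1 vs D6: density 8.3≤9.9, yield strength 874≥354, cost 2≤73, corrosion resistance 2≥2 — D1 is at least as good on every objective and strictly better on at least one, so D1 dominates D6.

Yes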